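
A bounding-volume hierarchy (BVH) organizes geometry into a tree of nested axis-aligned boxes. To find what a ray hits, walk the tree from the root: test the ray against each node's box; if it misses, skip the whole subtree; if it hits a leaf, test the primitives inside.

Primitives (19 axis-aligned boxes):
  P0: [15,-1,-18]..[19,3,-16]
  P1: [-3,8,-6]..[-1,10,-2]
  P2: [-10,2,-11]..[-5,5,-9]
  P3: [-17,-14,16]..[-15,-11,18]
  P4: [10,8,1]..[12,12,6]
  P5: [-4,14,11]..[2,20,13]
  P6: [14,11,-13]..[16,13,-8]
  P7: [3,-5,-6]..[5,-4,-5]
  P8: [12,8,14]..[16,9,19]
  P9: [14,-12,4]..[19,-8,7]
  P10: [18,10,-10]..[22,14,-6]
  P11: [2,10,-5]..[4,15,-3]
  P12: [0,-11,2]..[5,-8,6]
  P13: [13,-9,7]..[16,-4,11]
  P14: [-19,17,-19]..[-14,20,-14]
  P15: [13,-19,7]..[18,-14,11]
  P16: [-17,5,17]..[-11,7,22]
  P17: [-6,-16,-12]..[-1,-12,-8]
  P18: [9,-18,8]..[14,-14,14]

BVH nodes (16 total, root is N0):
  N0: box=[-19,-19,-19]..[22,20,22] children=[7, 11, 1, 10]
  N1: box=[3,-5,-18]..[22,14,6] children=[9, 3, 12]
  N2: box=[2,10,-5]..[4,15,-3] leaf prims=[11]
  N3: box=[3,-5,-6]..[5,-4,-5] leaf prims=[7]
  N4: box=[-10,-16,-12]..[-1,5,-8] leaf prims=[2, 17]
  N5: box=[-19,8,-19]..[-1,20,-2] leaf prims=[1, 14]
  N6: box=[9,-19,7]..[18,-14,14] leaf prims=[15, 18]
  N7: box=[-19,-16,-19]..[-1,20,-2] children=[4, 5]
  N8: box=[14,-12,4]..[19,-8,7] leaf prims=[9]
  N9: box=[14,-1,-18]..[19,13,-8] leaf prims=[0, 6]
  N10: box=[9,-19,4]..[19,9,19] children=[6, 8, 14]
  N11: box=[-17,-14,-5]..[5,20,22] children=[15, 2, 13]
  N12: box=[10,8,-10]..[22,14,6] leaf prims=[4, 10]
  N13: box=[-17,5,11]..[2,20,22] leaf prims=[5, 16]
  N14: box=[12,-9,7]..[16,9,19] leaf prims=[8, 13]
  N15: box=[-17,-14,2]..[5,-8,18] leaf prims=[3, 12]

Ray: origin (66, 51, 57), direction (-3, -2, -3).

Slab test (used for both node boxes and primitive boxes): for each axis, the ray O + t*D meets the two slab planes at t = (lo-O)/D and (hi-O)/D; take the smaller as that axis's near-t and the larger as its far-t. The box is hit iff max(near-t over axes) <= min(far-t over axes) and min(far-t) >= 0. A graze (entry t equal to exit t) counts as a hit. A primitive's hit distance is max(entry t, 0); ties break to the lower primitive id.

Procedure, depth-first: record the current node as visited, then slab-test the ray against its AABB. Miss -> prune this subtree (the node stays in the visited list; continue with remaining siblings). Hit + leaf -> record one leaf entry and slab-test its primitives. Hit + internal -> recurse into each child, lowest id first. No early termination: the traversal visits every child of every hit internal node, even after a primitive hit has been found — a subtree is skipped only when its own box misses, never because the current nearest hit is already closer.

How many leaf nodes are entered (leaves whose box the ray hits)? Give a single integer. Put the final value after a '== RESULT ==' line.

Walk:
N0 x:[44/3,85/3] y:[31/2,35] z:[35/3,76/3] -> hit [31/2,76/3], descend [1, 7, 10, 11]
  N1 x:[44/3,21] y:[37/2,28] z:[17,25] -> hit [37/2,21], descend [3, 9, 12]
    N3 x:[61/3,21] y:[55/2,28] z:[62/3,21] -> miss, prune
    N9 x:[47/3,52/3] y:[19,26] z:[65/3,25] -> miss, prune
    N12 x:[44/3,56/3] y:[37/2,43/2] z:[17,67/3] -> hit [37/2,56/3] leaf, test {P4(miss), P10(miss)}
  N7 x:[67/3,85/3] y:[31/2,67/2] z:[59/3,76/3] -> hit [67/3,76/3], descend [4, 5]
    N4 x:[67/3,76/3] y:[23,67/2] z:[65/3,23] -> hit [23,23] leaf, test {P2(miss), P17(miss)}
    N5 x:[67/3,85/3] y:[31/2,43/2] z:[59/3,76/3] -> miss, prune
  N10 x:[47/3,19] y:[21,35] z:[38/3,53/3] -> miss, prune
  N11 x:[61/3,83/3] y:[31/2,65/2] z:[35/3,62/3] -> hit [61/3,62/3], descend [2, 13, 15]
    N2 x:[62/3,64/3] y:[18,41/2] z:[20,62/3] -> miss, prune
    N13 x:[64/3,83/3] y:[31/2,23] z:[35/3,46/3] -> miss, prune
    N15 x:[61/3,83/3] y:[59/2,65/2] z:[13,55/3] -> miss, prune

Visited [0, 1, 3, 9, 12, 7, 4, 5, 10, 11, 2, 13, 15]. Tests: 13 box, 2 leaf. Nearest: miss.

== RESULT ==
2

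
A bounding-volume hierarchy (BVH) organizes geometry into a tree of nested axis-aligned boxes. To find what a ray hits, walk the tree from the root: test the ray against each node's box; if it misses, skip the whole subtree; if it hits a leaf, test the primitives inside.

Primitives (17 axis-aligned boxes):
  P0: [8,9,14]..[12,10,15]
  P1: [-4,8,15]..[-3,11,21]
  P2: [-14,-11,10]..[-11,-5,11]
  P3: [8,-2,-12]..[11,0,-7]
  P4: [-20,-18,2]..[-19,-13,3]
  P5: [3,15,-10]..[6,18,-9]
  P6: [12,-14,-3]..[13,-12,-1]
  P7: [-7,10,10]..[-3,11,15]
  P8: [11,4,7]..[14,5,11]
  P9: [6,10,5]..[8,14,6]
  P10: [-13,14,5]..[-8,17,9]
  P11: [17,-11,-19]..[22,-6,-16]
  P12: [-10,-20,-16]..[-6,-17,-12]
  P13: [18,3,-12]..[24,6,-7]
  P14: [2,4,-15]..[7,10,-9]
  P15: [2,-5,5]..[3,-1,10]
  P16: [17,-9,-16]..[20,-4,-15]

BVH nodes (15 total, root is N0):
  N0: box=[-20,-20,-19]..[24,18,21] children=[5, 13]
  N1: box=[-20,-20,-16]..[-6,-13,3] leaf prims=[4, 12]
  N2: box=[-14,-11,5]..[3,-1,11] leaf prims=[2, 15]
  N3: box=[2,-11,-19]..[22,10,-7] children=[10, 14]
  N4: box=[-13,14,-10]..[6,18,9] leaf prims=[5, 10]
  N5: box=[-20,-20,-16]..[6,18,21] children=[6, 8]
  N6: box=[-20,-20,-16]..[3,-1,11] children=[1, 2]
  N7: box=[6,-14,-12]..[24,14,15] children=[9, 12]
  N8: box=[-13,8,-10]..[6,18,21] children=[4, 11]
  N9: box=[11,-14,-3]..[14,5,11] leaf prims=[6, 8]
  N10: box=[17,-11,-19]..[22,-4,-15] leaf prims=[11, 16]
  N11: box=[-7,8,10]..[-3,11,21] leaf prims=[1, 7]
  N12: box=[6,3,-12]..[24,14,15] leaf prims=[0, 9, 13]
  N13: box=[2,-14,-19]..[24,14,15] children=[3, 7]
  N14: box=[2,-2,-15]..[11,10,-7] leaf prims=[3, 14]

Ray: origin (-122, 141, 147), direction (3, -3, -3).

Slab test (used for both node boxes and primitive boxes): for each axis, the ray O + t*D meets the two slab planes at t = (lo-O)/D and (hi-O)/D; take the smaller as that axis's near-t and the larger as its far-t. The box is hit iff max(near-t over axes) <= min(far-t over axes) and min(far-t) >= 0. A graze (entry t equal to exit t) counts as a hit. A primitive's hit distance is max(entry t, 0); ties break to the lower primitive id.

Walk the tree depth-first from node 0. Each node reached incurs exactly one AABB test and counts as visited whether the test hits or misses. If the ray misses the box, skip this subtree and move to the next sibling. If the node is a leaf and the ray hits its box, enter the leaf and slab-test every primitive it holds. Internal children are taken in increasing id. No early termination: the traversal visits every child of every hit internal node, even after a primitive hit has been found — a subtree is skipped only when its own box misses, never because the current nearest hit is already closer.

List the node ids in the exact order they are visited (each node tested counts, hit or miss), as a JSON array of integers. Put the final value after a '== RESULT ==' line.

Trace the traversal:
N0 x:[34,146/3] y:[41,161/3] z:[42,166/3] -> hit [42,146/3], descend [5, 13]
  N5 x:[34,128/3] y:[41,161/3] z:[42,163/3] -> hit [42,128/3], descend [6, 8]
    N6 x:[34,125/3] y:[142/3,161/3] z:[136/3,163/3] -> miss, prune
    N8 x:[109/3,128/3] y:[41,133/3] z:[42,157/3] -> hit [42,128/3], descend [4, 11]
      N4 x:[109/3,128/3] y:[41,127/3] z:[46,157/3] -> miss, prune
      N11 x:[115/3,119/3] y:[130/3,133/3] z:[42,137/3] -> miss, prune
  N13 x:[124/3,146/3] y:[127/3,155/3] z:[44,166/3] -> hit [44,146/3], descend [3, 7]
    N3 x:[124/3,48] y:[131/3,152/3] z:[154/3,166/3] -> miss, prune
    N7 x:[128/3,146/3] y:[127/3,155/3] z:[44,53] -> hit [44,146/3], descend [9, 12]
      N9 x:[133/3,136/3] y:[136/3,155/3] z:[136/3,50] -> hit [136/3,136/3] leaf, test {P6(miss), P8@t=136/3}
      N12 x:[128/3,146/3] y:[127/3,46] z:[44,53] -> hit [44,46] leaf, test {P0@t=44, P9(miss), P13(miss)}

Summary -> nodes [0, 5, 6, 8, 4, 11, 13, 3, 7, 9, 12]; box-tests=11; leaf-entries=2; first=P0

== RESULT ==
[0, 5, 6, 8, 4, 11, 13, 3, 7, 9, 12]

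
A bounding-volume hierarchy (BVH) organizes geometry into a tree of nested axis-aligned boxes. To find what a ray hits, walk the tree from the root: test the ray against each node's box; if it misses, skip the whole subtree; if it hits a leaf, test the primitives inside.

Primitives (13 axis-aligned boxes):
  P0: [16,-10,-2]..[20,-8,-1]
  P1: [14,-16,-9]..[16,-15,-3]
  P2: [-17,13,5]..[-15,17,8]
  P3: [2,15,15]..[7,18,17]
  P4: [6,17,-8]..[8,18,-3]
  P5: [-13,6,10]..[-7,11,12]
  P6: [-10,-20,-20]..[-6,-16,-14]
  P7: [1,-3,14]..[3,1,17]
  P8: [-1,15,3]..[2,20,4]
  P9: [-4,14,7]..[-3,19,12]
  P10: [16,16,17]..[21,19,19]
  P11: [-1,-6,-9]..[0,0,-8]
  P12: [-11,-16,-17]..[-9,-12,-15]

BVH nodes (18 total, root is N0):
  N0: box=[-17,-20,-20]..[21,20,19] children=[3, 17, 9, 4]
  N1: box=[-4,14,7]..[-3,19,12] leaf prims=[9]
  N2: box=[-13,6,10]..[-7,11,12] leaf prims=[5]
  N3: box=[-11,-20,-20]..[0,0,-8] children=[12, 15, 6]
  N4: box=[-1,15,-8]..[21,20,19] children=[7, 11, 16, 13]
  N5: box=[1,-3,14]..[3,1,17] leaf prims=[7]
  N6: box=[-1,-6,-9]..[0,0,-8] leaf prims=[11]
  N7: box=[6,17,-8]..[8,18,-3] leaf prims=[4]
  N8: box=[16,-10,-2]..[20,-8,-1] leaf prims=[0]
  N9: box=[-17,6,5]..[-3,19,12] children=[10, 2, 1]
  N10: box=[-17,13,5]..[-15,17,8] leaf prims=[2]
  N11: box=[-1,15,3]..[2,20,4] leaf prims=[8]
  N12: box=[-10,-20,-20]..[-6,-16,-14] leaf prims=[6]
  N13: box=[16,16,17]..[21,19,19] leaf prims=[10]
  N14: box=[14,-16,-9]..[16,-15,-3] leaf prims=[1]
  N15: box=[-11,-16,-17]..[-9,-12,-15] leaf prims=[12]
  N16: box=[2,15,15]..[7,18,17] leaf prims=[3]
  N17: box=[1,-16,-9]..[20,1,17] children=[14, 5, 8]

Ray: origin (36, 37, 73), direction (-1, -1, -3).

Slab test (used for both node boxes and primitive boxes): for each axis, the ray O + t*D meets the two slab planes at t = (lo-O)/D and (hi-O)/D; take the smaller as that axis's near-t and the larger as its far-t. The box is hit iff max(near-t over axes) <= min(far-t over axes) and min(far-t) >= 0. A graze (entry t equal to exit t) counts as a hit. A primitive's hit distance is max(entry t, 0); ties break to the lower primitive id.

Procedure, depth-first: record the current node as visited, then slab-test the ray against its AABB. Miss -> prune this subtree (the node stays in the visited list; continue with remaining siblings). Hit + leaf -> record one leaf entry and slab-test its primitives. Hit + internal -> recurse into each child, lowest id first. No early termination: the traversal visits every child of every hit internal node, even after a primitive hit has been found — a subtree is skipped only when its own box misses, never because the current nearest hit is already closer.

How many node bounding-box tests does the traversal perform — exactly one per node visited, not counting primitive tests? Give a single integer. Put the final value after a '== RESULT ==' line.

Walk:
N0 x:[15,53] y:[17,57] z:[18,31] -> hit [18,31], descend [3, 4, 9, 17]
  N3 x:[36,47] y:[37,57] z:[27,31] -> miss, prune
  N4 x:[15,37] y:[17,22] z:[18,27] -> hit [18,22], descend [7, 11, 13, 16]
    N7 x:[28,30] y:[19,20] z:[76/3,27] -> miss, prune
    N11 x:[34,37] y:[17,22] z:[23,70/3] -> miss, prune
    N13 x:[15,20] y:[18,21] z:[18,56/3] -> hit [18,56/3] leaf, test {P10@t=18}
    N16 x:[29,34] y:[19,22] z:[56/3,58/3] -> miss, prune
  N9 x:[39,53] y:[18,31] z:[61/3,68/3] -> miss, prune
  N17 x:[16,35] y:[36,53] z:[56/3,82/3] -> miss, prune

Summary -> nodes [0, 3, 4, 7, 11, 13, 16, 9, 17]; box-tests=9; leaf-entries=1; first=P10

== RESULT ==
9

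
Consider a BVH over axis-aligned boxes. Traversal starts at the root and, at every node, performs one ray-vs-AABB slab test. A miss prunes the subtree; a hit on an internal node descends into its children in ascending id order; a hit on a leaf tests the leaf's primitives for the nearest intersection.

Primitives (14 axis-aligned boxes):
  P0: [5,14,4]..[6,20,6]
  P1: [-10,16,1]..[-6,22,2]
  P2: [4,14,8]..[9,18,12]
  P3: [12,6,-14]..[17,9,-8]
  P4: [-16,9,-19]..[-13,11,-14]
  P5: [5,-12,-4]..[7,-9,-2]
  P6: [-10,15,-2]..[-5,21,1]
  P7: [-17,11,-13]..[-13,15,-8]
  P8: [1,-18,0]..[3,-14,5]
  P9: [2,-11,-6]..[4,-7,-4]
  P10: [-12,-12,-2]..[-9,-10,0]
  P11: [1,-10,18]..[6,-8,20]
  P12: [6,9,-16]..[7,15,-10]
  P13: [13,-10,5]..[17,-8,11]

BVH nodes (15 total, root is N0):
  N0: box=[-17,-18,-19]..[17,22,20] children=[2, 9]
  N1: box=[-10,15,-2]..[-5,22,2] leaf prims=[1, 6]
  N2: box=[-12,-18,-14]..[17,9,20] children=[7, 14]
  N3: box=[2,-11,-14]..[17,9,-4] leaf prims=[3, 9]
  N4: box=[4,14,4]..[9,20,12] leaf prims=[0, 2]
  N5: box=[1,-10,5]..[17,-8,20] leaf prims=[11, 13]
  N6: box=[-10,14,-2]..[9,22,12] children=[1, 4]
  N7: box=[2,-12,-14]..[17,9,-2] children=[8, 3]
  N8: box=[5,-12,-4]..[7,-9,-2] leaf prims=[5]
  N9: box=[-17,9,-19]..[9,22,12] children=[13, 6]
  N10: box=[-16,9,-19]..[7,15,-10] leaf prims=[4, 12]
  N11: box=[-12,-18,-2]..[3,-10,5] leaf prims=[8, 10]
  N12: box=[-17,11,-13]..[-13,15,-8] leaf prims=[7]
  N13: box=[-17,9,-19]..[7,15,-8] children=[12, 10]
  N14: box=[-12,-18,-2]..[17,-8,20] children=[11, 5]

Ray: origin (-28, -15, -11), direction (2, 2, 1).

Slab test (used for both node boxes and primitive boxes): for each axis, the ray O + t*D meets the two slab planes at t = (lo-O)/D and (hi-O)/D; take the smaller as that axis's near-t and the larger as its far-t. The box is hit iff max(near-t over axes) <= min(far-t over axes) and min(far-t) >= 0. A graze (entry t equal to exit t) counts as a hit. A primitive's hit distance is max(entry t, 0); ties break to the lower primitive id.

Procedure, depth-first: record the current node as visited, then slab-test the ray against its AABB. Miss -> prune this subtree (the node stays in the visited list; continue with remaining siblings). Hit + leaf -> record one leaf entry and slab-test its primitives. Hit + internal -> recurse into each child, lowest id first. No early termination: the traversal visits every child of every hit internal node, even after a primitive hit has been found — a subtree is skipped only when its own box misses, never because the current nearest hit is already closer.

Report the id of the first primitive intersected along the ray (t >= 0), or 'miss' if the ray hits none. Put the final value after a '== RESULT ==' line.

Traverse from the root:
N0 x:[11/2,45/2] y:[-3/2,37/2] z:[-8,31] -> hit [11/2,37/2], descend [2, 9]
  N2 x:[8,45/2] y:[-3/2,12] z:[-3,31] -> hit [8,12], descend [7, 14]
    N7 x:[15,45/2] y:[3/2,12] z:[-3,9] -> miss, prune
    N14 x:[8,45/2] y:[-3/2,7/2] z:[9,31] -> miss, prune
  N9 x:[11/2,37/2] y:[12,37/2] z:[-8,23] -> hit [12,37/2], descend [6, 13]
    N6 x:[9,37/2] y:[29/2,37/2] z:[9,23] -> hit [29/2,37/2], descend [1, 4]
      N1 x:[9,23/2] y:[15,37/2] z:[9,13] -> miss, prune
      N4 x:[16,37/2] y:[29/2,35/2] z:[15,23] -> hit [16,35/2] leaf, test {P0@t=33/2, P2(miss)}
    N13 x:[11/2,35/2] y:[12,15] z:[-8,3] -> miss, prune

Summary -> nodes [0, 2, 7, 14, 9, 6, 1, 4, 13]; box-tests=9; leaf-entries=1; first=P0

== RESULT ==
0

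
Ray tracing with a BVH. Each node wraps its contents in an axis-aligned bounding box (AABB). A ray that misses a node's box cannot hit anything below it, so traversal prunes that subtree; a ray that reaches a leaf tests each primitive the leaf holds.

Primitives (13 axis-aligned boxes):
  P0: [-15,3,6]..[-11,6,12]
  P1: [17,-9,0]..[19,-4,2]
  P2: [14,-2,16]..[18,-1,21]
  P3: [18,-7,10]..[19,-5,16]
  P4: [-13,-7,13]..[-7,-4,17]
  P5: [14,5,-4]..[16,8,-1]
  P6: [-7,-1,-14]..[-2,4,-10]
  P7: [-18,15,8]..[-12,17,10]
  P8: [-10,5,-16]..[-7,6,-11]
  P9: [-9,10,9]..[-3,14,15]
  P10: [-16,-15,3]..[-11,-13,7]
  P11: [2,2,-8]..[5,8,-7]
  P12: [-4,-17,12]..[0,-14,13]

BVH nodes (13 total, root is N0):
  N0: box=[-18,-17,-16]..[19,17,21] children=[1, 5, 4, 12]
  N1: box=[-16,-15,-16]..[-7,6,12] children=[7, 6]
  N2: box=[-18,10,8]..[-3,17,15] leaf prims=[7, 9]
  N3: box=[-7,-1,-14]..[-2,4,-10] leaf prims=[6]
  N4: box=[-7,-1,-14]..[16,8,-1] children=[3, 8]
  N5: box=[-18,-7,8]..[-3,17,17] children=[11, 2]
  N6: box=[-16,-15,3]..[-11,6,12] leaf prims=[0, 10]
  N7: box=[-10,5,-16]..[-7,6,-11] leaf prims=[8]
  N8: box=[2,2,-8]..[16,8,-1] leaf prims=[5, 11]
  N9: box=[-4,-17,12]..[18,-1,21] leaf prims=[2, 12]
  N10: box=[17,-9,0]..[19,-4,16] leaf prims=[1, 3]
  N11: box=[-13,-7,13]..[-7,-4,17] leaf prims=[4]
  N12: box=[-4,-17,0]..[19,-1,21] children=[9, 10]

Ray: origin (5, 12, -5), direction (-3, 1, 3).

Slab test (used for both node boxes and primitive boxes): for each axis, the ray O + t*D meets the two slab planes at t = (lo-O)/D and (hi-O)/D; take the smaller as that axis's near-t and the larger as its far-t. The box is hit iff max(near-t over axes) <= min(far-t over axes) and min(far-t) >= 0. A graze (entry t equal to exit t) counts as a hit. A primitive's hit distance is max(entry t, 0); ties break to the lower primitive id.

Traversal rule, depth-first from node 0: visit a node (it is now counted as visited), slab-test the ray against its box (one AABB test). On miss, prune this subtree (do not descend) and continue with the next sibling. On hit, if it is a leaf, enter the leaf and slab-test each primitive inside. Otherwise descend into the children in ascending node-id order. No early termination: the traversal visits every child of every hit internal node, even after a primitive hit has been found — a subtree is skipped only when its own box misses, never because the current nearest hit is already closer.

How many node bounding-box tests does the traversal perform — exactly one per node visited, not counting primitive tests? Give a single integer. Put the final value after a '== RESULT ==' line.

Traverse from the root:
N0 x:[-14/3,23/3] y:[-29,5] z:[-11/3,26/3] -> hit [-11/3,5], descend [1, 4, 5, 12]
  N1 x:[4,7] y:[-27,-6] z:[-11/3,17/3] -> miss, prune
  N4 x:[-11/3,4] y:[-13,-4] z:[-3,4/3] -> miss, prune
  N5 x:[8/3,23/3] y:[-19,5] z:[13/3,22/3] -> hit [13/3,5], descend [2, 11]
    N2 x:[8/3,23/3] y:[-2,5] z:[13/3,20/3] -> hit [13/3,5] leaf, test {P7(miss), P9(miss)}
    N11 x:[4,6] y:[-19,-16] z:[6,22/3] -> miss, prune
  N12 x:[-14/3,3] y:[-29,-13] z:[5/3,26/3] -> miss, prune

Visited [0, 1, 4, 5, 2, 11, 12]. Tests: 7 box, 1 leaf. Nearest: miss.

== RESULT ==
7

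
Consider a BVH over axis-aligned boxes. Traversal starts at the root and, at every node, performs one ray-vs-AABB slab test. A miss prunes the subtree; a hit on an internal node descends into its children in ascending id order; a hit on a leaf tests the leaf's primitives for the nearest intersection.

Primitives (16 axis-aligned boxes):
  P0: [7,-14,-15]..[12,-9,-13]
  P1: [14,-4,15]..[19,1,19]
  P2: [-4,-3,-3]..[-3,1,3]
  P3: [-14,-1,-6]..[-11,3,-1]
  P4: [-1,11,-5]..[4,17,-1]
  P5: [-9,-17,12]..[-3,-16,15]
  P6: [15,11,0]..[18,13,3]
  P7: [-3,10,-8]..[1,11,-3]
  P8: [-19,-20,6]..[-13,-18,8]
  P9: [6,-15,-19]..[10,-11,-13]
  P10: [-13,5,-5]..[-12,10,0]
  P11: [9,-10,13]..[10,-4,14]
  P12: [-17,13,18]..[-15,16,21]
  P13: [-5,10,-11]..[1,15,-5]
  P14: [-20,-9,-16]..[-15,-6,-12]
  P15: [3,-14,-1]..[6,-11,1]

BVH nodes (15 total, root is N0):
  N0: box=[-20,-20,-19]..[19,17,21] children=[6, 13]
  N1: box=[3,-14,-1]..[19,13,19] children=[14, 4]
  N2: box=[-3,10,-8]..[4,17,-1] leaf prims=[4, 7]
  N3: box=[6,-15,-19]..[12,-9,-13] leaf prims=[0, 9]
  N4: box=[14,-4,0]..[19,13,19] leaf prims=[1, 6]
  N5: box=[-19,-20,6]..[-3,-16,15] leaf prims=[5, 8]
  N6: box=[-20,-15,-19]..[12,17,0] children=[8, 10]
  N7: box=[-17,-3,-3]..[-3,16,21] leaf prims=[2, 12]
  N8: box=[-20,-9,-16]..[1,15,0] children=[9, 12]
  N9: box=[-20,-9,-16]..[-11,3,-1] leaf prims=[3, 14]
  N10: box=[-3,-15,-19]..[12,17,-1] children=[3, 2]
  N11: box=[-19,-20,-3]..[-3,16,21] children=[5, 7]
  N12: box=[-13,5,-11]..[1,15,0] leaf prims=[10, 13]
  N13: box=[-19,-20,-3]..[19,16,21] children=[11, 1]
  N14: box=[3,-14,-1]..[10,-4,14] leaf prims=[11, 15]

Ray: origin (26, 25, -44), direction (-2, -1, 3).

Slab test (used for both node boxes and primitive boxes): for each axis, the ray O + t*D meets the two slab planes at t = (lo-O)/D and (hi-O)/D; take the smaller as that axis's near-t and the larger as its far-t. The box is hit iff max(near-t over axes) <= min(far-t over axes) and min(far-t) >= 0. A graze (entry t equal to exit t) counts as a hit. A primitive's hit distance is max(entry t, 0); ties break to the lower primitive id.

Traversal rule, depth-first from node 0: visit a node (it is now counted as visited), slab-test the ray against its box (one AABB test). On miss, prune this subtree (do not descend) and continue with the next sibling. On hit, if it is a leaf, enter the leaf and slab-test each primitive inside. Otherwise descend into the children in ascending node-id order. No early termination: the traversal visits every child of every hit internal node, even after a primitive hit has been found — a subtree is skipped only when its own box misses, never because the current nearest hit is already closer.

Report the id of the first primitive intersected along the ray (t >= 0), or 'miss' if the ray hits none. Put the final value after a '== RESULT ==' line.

Walk:
N0 x:[7/2,23] y:[8,45] z:[25/3,65/3] -> hit [25/3,65/3], descend [6, 13]
  N6 x:[7,23] y:[8,40] z:[25/3,44/3] -> hit [25/3,44/3], descend [8, 10]
    N8 x:[25/2,23] y:[10,34] z:[28/3,44/3] -> hit [25/2,44/3], descend [9, 12]
      N9 x:[37/2,23] y:[22,34] z:[28/3,43/3] -> miss, prune
      N12 x:[25/2,39/2] y:[10,20] z:[11,44/3] -> hit [25/2,44/3] leaf, test {P10(miss), P13@t=25/2}
    N10 x:[7,29/2] y:[8,40] z:[25/3,43/3] -> hit [25/3,43/3], descend [2, 3]
      N2 x:[11,29/2] y:[8,15] z:[12,43/3] -> hit [12,43/3] leaf, test {P4@t=13, P7(miss)}
      N3 x:[7,10] y:[34,40] z:[25/3,31/3] -> miss, prune
  N13 x:[7/2,45/2] y:[9,45] z:[41/3,65/3] -> hit [41/3,65/3], descend [1, 11]
    N1 x:[7/2,23/2] y:[12,39] z:[43/3,21] -> miss, prune
    N11 x:[29/2,45/2] y:[9,45] z:[41/3,65/3] -> hit [29/2,65/3], descend [5, 7]
      N5 x:[29/2,45/2] y:[41,45] z:[50/3,59/3] -> miss, prune
      N7 x:[29/2,43/2] y:[9,28] z:[41/3,65/3] -> hit [29/2,43/2] leaf, test {P2(miss), P12(miss)}

13 AABB tests over nodes [0, 6, 8, 9, 12, 10, 2, 3, 13, 1, 11, 5, 7]; 3 leaves entered; closest P13.

== RESULT ==
13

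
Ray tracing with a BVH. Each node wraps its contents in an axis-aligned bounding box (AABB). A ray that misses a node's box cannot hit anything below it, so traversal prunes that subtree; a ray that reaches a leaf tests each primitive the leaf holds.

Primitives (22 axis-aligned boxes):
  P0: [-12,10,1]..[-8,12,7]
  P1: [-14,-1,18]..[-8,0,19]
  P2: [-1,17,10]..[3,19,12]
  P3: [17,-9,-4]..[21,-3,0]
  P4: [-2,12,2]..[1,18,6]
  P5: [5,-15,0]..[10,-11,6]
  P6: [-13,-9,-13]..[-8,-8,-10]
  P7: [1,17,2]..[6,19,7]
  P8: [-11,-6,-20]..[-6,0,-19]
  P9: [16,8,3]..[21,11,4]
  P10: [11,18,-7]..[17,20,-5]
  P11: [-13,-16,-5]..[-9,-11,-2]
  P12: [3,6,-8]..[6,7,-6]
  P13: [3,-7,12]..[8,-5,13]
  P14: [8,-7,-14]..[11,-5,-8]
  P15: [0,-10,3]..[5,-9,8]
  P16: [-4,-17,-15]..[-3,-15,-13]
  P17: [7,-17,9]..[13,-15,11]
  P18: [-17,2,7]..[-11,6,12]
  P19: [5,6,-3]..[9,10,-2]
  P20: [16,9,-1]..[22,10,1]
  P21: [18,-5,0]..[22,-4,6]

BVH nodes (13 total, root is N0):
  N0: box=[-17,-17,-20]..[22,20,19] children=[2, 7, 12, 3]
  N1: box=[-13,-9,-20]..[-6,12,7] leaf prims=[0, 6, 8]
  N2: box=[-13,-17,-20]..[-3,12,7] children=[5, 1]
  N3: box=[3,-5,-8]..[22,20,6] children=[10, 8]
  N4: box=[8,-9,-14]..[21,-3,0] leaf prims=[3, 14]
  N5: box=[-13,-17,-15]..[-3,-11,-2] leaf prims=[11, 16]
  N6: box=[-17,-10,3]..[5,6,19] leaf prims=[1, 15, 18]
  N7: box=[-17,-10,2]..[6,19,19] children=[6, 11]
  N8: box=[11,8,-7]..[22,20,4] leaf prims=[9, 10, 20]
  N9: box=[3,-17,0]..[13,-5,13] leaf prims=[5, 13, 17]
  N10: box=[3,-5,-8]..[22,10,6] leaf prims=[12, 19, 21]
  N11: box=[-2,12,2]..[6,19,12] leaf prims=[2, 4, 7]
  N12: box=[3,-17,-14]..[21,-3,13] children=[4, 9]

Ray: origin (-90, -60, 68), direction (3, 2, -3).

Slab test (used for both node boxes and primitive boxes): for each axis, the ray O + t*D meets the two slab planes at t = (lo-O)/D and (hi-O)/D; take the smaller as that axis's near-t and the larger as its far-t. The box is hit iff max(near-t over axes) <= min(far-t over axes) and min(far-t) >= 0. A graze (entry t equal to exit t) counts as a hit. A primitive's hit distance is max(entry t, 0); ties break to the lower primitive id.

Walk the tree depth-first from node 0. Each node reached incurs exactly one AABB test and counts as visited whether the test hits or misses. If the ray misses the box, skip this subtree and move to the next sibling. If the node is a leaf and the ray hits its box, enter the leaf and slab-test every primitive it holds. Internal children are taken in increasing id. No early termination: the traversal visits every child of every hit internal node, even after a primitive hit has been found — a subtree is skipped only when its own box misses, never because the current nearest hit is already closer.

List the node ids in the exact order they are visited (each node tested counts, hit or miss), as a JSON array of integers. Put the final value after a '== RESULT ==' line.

Walk:
N0 x:[73/3,112/3] y:[43/2,40] z:[49/3,88/3] -> hit [73/3,88/3], descend [2, 3, 7, 12]
  N2 x:[77/3,29] y:[43/2,36] z:[61/3,88/3] -> hit [77/3,29], descend [1, 5]
    N1 x:[77/3,28] y:[51/2,36] z:[61/3,88/3] -> hit [77/3,28] leaf, test {P0(miss), P6@t=26, P8(miss)}
    N5 x:[77/3,29] y:[43/2,49/2] z:[70/3,83/3] -> miss, prune
  N3 x:[31,112/3] y:[55/2,40] z:[62/3,76/3] -> miss, prune
  N7 x:[73/3,32] y:[25,79/2] z:[49/3,22] -> miss, prune
  N12 x:[31,37] y:[43/2,57/2] z:[55/3,82/3] -> miss, prune

Visited [0, 2, 1, 5, 3, 7, 12]. Tests: 7 box, 1 leaf. Nearest: P6.

== RESULT ==
[0, 2, 1, 5, 3, 7, 12]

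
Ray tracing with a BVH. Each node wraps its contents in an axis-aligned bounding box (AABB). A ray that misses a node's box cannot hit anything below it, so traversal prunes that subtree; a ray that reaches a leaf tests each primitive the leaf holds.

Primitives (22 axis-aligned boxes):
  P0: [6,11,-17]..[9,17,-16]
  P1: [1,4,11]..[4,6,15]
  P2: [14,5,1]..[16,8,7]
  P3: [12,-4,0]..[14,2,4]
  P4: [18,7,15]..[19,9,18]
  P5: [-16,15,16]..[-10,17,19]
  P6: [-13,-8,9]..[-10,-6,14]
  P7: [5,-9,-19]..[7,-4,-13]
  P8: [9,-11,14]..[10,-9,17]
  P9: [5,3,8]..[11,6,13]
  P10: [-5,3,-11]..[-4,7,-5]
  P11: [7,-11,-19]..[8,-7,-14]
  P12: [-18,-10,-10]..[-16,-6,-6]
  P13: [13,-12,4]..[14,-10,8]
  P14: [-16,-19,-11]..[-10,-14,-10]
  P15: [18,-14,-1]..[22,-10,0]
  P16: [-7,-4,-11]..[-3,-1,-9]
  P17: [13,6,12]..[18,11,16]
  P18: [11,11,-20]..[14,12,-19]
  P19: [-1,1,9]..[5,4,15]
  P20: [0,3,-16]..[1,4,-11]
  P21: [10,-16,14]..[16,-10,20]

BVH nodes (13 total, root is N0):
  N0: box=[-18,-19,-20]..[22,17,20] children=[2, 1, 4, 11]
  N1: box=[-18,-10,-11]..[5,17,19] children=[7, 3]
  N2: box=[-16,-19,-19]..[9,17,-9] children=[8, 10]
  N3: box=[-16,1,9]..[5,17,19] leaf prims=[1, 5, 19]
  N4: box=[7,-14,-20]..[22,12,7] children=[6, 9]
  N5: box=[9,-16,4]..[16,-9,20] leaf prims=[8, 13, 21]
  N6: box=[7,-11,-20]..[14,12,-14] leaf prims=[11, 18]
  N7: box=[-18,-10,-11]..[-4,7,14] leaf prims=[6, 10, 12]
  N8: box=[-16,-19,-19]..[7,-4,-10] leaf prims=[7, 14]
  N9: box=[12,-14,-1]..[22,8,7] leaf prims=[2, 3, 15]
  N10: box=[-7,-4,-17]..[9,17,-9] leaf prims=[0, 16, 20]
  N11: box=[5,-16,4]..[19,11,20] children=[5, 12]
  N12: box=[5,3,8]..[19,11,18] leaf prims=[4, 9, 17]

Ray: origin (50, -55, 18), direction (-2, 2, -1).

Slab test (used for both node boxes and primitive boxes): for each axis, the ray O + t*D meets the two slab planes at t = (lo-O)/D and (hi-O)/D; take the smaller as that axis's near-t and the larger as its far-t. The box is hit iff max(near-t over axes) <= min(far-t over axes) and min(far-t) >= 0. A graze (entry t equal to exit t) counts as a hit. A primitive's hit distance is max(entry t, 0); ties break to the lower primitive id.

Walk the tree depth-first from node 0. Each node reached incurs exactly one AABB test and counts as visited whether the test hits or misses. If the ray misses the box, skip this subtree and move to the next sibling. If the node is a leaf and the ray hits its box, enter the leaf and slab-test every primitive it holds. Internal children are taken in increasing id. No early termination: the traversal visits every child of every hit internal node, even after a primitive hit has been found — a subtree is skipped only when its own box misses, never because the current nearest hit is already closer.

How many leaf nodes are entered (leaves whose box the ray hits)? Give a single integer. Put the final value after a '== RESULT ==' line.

Traverse from the root:
N0 x:[14,34] y:[18,36] z:[-2,38] -> hit [18,34], descend [1, 2, 4, 11]
  N1 x:[45/2,34] y:[45/2,36] z:[-1,29] -> hit [45/2,29], descend [3, 7]
    N3 x:[45/2,33] y:[28,36] z:[-1,9] -> miss, prune
    N7 x:[27,34] y:[45/2,31] z:[4,29] -> hit [27,29] leaf, test {P6(miss), P10(miss), P12(miss)}
  N2 x:[41/2,33] y:[18,36] z:[27,37] -> hit [27,33], descend [8, 10]
    N8 x:[43/2,33] y:[18,51/2] z:[28,37] -> miss, prune
    N10 x:[41/2,57/2] y:[51/2,36] z:[27,35] -> hit [27,57/2] leaf, test {P0(miss), P16@t=27, P20(miss)}
  N4 x:[14,43/2] y:[41/2,67/2] z:[11,38] -> hit [41/2,43/2], descend [6, 9]
    N6 x:[18,43/2] y:[22,67/2] z:[32,38] -> miss, prune
    N9 x:[14,19] y:[41/2,63/2] z:[11,19] -> miss, prune
  N11 x:[31/2,45/2] y:[39/2,33] z:[-2,14] -> miss, prune

order=[0, 1, 3, 7, 2, 8, 10, 4, 6, 9, 11]  |boxes|=11  |leaves|=2  hit=P16

== RESULT ==
2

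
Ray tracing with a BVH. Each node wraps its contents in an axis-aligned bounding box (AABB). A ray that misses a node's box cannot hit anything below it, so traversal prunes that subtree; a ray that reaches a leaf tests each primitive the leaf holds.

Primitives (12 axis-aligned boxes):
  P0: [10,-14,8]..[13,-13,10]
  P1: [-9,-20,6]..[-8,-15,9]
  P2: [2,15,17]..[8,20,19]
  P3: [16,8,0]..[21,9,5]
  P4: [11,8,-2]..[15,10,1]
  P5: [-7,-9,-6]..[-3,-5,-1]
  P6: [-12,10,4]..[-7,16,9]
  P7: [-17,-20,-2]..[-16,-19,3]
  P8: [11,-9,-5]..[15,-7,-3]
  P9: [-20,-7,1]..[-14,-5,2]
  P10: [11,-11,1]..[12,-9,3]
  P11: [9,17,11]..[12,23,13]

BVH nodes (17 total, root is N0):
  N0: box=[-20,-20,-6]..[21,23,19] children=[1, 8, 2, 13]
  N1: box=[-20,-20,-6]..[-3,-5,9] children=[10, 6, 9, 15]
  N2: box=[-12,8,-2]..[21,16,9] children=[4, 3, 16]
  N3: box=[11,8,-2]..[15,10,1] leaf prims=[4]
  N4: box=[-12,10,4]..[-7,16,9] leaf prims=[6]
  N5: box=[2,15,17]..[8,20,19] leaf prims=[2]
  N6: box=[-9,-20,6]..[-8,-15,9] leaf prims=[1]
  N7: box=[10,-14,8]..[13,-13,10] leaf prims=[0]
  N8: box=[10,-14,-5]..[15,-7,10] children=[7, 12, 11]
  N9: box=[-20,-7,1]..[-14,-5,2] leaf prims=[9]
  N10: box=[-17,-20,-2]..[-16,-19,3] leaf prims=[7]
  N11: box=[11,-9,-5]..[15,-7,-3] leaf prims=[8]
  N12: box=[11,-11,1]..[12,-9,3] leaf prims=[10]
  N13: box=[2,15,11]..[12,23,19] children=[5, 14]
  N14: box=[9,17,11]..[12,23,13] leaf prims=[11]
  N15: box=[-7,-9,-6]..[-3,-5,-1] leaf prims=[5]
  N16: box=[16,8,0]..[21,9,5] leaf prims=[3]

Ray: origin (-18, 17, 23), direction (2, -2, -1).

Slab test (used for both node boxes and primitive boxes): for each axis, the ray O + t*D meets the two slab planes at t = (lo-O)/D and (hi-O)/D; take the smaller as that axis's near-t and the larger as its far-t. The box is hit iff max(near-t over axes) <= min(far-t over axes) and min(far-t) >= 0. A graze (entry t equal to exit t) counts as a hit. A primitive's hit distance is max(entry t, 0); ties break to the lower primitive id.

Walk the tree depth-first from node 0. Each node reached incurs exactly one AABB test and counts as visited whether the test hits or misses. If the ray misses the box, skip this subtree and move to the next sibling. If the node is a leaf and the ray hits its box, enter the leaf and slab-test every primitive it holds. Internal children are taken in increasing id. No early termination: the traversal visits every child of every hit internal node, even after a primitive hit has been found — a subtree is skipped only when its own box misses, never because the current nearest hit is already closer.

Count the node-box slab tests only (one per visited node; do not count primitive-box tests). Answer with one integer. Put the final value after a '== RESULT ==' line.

Walk:
N0 x:[-1,39/2] y:[-3,37/2] z:[4,29] -> hit [4,37/2], descend [1, 2, 8, 13]
  N1 x:[-1,15/2] y:[11,37/2] z:[14,29] -> miss, prune
  N2 x:[3,39/2] y:[1/2,9/2] z:[14,25] -> miss, prune
  N8 x:[14,33/2] y:[12,31/2] z:[13,28] -> hit [14,31/2], descend [7, 11, 12]
    N7 x:[14,31/2] y:[15,31/2] z:[13,15] -> hit [15,15] leaf, test {P0@t=15}
    N11 x:[29/2,33/2] y:[12,13] z:[26,28] -> miss, prune
    N12 x:[29/2,15] y:[13,14] z:[20,22] -> miss, prune
  N13 x:[10,15] y:[-3,1] z:[4,12] -> miss, prune

order=[0, 1, 2, 8, 7, 11, 12, 13]  |boxes|=8  |leaves|=1  hit=P0

== RESULT ==
8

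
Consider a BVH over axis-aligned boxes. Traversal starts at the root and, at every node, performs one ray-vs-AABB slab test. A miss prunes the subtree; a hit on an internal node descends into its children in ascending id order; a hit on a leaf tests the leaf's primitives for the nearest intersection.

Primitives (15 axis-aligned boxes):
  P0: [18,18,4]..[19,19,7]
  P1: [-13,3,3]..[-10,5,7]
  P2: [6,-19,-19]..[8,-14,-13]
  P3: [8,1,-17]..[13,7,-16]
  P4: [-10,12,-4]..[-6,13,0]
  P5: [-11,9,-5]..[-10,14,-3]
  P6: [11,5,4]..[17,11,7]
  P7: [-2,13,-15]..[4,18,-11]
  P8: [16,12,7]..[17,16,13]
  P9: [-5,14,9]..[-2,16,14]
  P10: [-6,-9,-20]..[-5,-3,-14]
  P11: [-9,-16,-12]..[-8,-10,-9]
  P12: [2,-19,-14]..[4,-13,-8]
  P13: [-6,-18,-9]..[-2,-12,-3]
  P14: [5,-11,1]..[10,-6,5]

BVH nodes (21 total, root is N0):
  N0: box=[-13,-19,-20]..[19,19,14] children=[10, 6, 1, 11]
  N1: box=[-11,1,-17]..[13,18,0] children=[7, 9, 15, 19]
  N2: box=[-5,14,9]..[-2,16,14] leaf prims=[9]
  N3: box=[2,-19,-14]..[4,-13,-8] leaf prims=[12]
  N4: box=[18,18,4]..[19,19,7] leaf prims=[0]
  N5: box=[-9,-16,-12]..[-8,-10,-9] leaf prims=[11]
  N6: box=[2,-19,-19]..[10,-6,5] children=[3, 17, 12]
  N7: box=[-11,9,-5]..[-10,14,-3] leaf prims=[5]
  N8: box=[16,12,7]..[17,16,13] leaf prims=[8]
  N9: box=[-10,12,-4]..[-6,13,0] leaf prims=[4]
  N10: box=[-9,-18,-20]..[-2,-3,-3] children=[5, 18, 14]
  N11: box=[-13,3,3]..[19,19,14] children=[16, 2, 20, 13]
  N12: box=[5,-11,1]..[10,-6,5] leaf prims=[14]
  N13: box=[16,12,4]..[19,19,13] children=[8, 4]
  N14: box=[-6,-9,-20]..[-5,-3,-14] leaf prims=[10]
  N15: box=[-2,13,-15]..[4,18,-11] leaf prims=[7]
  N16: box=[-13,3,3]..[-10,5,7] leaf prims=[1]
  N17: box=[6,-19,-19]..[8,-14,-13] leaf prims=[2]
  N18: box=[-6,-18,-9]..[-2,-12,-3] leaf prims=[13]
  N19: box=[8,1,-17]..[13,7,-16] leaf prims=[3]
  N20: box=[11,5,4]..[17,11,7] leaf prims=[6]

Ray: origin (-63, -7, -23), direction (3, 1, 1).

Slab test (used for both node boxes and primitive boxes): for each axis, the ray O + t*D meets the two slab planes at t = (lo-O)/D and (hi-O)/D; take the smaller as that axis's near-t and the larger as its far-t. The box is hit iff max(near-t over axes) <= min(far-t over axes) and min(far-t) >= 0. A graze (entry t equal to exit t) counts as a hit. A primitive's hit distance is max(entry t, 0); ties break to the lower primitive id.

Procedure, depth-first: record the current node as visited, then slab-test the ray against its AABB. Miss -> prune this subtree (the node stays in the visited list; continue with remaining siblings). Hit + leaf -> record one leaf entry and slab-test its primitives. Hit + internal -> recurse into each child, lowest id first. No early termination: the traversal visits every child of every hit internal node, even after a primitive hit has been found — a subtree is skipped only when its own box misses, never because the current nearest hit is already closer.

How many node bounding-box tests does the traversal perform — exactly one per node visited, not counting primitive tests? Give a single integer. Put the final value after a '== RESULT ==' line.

Traverse from the root:
N0 x:[50/3,82/3] y:[-12,26] z:[3,37] -> hit [50/3,26], descend [1, 6, 10, 11]
  N1 x:[52/3,76/3] y:[8,25] z:[6,23] -> hit [52/3,23], descend [7, 9, 15, 19]
    N7 x:[52/3,53/3] y:[16,21] z:[18,20] -> miss, prune
    N9 x:[53/3,19] y:[19,20] z:[19,23] -> hit [19,19] leaf, test {P4@t=19}
    N15 x:[61/3,67/3] y:[20,25] z:[8,12] -> miss, prune
    N19 x:[71/3,76/3] y:[8,14] z:[6,7] -> miss, prune
  N6 x:[65/3,73/3] y:[-12,1] z:[4,28] -> miss, prune
  N10 x:[18,61/3] y:[-11,4] z:[3,20] -> miss, prune
  N11 x:[50/3,82/3] y:[10,26] z:[26,37] -> hit [26,26], descend [2, 13, 16, 20]
    N2 x:[58/3,61/3] y:[21,23] z:[32,37] -> miss, prune
    N13 x:[79/3,82/3] y:[19,26] z:[27,36] -> miss, prune
    N16 x:[50/3,53/3] y:[10,12] z:[26,30] -> miss, prune
    N20 x:[74/3,80/3] y:[12,18] z:[27,30] -> miss, prune

order=[0, 1, 7, 9, 15, 19, 6, 10, 11, 2, 13, 16, 20]  |boxes|=13  |leaves|=1  hit=P4

== RESULT ==
13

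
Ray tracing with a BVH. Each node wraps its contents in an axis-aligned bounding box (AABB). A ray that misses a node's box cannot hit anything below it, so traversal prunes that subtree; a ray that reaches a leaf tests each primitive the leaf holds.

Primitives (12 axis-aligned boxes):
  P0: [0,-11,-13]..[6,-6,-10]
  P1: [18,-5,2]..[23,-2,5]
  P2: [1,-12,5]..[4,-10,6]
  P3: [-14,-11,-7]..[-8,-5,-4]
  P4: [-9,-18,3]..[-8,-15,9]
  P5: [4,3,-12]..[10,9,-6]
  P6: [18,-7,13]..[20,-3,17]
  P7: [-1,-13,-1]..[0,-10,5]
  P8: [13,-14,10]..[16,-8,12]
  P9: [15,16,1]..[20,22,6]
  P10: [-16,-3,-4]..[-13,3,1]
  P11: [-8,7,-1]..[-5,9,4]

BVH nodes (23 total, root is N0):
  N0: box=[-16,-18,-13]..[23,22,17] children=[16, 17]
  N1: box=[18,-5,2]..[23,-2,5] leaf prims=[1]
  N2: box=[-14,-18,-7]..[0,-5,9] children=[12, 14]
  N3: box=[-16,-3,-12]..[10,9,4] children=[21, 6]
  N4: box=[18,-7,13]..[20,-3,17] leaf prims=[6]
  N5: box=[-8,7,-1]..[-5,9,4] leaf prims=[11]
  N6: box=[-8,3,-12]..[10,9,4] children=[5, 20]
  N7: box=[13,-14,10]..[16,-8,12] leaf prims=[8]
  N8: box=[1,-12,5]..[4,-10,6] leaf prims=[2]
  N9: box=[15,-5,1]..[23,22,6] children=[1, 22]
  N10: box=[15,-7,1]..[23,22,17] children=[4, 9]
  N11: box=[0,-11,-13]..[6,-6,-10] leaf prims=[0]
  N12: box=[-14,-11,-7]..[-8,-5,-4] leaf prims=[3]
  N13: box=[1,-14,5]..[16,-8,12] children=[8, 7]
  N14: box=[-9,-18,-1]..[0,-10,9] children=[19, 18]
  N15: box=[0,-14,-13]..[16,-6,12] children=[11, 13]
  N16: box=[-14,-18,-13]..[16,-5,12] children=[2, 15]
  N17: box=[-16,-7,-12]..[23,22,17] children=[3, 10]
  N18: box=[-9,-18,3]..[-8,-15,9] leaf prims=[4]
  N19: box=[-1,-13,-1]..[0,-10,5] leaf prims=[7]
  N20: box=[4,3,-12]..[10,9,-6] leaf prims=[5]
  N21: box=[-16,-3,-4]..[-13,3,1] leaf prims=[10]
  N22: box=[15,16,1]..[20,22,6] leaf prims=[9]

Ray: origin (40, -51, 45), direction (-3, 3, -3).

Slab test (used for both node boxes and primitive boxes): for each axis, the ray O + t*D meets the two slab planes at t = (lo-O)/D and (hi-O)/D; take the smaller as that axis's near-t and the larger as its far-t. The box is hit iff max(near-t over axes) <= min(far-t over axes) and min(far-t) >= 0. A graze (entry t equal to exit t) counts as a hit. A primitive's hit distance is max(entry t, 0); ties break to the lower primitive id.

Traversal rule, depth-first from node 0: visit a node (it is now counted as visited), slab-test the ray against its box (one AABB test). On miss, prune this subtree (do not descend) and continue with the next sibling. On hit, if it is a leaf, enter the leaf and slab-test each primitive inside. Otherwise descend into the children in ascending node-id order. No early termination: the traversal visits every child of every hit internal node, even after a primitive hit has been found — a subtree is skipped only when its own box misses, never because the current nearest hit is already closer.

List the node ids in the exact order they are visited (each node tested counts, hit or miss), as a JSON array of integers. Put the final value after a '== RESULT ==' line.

Walk:
N0 x:[17/3,56/3] y:[11,73/3] z:[28/3,58/3] -> hit [11,56/3], descend [16, 17]
  N16 x:[8,18] y:[11,46/3] z:[11,58/3] -> hit [11,46/3], descend [2, 15]
    N2 x:[40/3,18] y:[11,46/3] z:[12,52/3] -> hit [40/3,46/3], descend [12, 14]
      N12 x:[16,18] y:[40/3,46/3] z:[49/3,52/3] -> miss, prune
      N14 x:[40/3,49/3] y:[11,41/3] z:[12,46/3] -> hit [40/3,41/3], descend [18, 19]
        N18 x:[16,49/3] y:[11,12] z:[12,14] -> miss, prune
        N19 x:[40/3,41/3] y:[38/3,41/3] z:[40/3,46/3] -> hit [40/3,41/3] leaf, test {P7@t=40/3}
    N15 x:[8,40/3] y:[37/3,15] z:[11,58/3] -> hit [37/3,40/3], descend [11, 13]
      N11 x:[34/3,40/3] y:[40/3,15] z:[55/3,58/3] -> miss, prune
      N13 x:[8,13] y:[37/3,43/3] z:[11,40/3] -> hit [37/3,13], descend [7, 8]
        N7 x:[8,9] y:[37/3,43/3] z:[11,35/3] -> miss, prune
        N8 x:[12,13] y:[13,41/3] z:[13,40/3] -> hit [13,13] leaf, test {P2@t=13}
  N17 x:[17/3,56/3] y:[44/3,73/3] z:[28/3,19] -> hit [44/3,56/3], descend [3, 10]
    N3 x:[10,56/3] y:[16,20] z:[41/3,19] -> hit [16,56/3], descend [6, 21]
      N6 x:[10,16] y:[18,20] z:[41/3,19] -> miss, prune
      N21 x:[53/3,56/3] y:[16,18] z:[44/3,49/3] -> miss, prune
    N10 x:[17/3,25/3] y:[44/3,73/3] z:[28/3,44/3] -> miss, prune

17 AABB tests over nodes [0, 16, 2, 12, 14, 18, 19, 15, 11, 13, 7, 8, 17, 3, 6, 21, 10]; 2 leaves entered; closest P2.

== RESULT ==
[0, 16, 2, 12, 14, 18, 19, 15, 11, 13, 7, 8, 17, 3, 6, 21, 10]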